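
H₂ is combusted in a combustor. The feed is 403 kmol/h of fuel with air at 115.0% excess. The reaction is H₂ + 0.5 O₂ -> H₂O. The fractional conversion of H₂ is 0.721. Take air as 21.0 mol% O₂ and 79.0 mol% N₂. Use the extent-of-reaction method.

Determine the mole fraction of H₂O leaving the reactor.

Stoichiometric O₂ = 0.5 × 403 = 201.5 kmol/h; O₂ fed = 201.5 × 2.150 = 433.2 kmol/h.
N₂ fed = 433.2 × 79/21 = 1630 kmol/h.
Fuel reacted = 0.721 × 403 → ξ = 290.6 kmol/h.
Outlet (n = n₀ + ν ξ):
  H₂: 403 − 1(290.6) = 112.4
  O₂: 433.2 − 0.5(290.6) = 287.9
  N₂: 1630 (inert)
  H₂O: 0 + 1(290.6) = 290.6
Total out = 2321 kmol/h; y_H₂O = 290.6 / 2321 = 0.1252.

0.125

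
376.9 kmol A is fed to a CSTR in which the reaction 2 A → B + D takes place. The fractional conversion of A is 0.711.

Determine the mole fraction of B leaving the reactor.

A reacted = 0.711 × 376.9 = 268 kmol; ν_A = −2, so ξ = 268/2 = 134 kmol.
Outlet amounts (n = n₀ + ν ξ):
  A: 376.9 − 2(134) = 108.9
  B: 0 + 1(134) = 134
  D: 0 + 1(134) = 134
Total out = 376.9 kmol; y_B = 134 / 376.9 = 0.3555.

0.355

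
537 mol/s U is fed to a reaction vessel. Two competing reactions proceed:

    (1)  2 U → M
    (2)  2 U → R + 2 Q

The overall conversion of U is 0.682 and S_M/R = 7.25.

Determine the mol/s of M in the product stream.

161 mol/s

Conversion of U: U consumed = 0.682 × 537 = 366.2 mol/s = 2ξ₁ + 2ξ₂.
Selectivity: 1ξ₁ / (1ξ₂) = 7.25 → ξ₁ = 7.25 ξ₂.
Substitute: (2·7.25 + 2) ξ₂ = 366.2 → ξ₂ = 22.2 mol/s, ξ₁ = 160.9 mol/s.
Outlet amounts (n = n₀ + Σ ν·ξ):
  U: 537 − 2(160.9) − 2(22.2) = 170.8
  M: 0 + 1(160.9) = 160.9
  R: 0 + 1(22.2) = 22.2
  Q: 0 + 2(22.2) = 44.39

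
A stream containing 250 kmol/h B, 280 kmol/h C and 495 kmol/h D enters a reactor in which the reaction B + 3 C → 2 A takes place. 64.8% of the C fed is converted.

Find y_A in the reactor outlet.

0.134

C reacted = 0.648 × 280 = 181.4 kmol/h; ν_C = −3, so ξ = 181.4/3 = 60.48 kmol/h.
Outlet amounts (n = n₀ + ν ξ):
  B: 250 − 1(60.48) = 189.5
  C: 280 − 3(60.48) = 98.56
  A: 0 + 2(60.48) = 121
  D: 495 (inert)
Total out = 904 kmol/h; y_A = 121 / 904 = 0.1338.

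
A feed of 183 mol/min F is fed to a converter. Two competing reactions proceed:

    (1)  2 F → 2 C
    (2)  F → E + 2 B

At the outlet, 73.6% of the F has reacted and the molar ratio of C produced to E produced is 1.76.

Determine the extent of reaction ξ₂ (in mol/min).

ξ₂ = 48.8 mol/min

Conversion of F: F consumed = 0.736 × 183 = 134.7 mol/min = 2ξ₁ + 1ξ₂.
Selectivity: 2ξ₁ / (1ξ₂) = 1.76 → ξ₁ = 0.88 ξ₂.
Substitute: (2·0.88 + 1) ξ₂ = 134.7 → ξ₂ = 48.8 mol/min, ξ₁ = 42.94 mol/min.
Outlet amounts (n = n₀ + Σ ν·ξ):
  F: 183 − 2(42.94) − 1(48.8) = 48.31
  C: 0 + 2(42.94) = 85.89
  E: 0 + 1(48.8) = 48.8
  B: 0 + 2(48.8) = 97.6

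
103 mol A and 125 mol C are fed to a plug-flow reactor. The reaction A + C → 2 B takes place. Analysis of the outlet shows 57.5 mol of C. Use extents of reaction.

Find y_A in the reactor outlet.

0.156

For C: n = n₀ − 1ξ → 57.5 = 125 − 1ξ, giving ξ = 67.5 mol.
Outlet amounts (n = n₀ + ν ξ):
  A: 103 − 1(67.5) = 35.5
  C: 125 − 1(67.5) = 57.5
  B: 0 + 2(67.5) = 135
Total out = 228 mol; y_A = 35.5 / 228 = 0.1557.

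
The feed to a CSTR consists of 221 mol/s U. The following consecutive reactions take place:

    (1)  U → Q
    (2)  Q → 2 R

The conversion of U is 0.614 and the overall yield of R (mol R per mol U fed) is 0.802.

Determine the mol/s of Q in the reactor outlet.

Conversion of U: U consumed = 1ξ₁ = 0.614 × 221 → ξ₁ = 135.7 mol/s.
Yield of R: 2ξ₂ / 221 = 0.802 → ξ₂ = 88.62 mol/s.
Outlet amounts (n = n₀ + Σ ν·ξ):
  U: 221 − 1(135.7) = 85.31
  Q: 0 + 1(135.7) − 1(88.62) = 47.07
  R: 0 + 2(88.62) = 177.2

47.1 mol/s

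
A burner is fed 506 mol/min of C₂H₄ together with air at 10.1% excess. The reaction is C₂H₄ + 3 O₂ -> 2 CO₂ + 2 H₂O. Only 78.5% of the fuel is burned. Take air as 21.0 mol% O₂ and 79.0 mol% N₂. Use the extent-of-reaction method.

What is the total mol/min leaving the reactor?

Stoichiometric O₂ = 3 × 506 = 1518 mol/min; O₂ fed = 1518 × 1.101 = 1671 mol/min.
N₂ fed = 1671 × 79/21 = 6287 mol/min.
Fuel reacted = 0.785 × 506 → ξ = 397.2 mol/min.
Outlet (n = n₀ + ν ξ):
  C₂H₄: 506 − 1(397.2) = 108.8
  O₂: 1671 − 3(397.2) = 479.7
  N₂: 6287 (inert)
  CO₂: 0 + 2(397.2) = 794.4
  H₂O: 0 + 2(397.2) = 794.4
Total out = 108.8 + 479.7 + 6287 + 794.4 + 794.4 = 8465 mol/min.

8460 mol/min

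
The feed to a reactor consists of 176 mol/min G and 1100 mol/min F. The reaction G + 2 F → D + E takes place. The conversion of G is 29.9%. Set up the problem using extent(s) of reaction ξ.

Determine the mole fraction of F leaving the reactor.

0.813

G reacted = 0.299 × 176 = 52.62 mol/min; ν_G = −1, so ξ = 52.62/1 = 52.62 mol/min.
Outlet amounts (n = n₀ + ν ξ):
  G: 176 − 1(52.62) = 123.4
  F: 1100 − 2(52.62) = 994.8
  D: 0 + 1(52.62) = 52.62
  E: 0 + 1(52.62) = 52.62
Total out = 1223 mol/min; y_F = 994.8 / 1223 = 0.8131.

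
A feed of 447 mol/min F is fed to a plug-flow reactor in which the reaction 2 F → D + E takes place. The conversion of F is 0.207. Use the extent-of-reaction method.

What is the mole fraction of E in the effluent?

0.103

F reacted = 0.207 × 447 = 92.53 mol/min; ν_F = −2, so ξ = 92.53/2 = 46.26 mol/min.
Outlet amounts (n = n₀ + ν ξ):
  F: 447 − 2(46.26) = 354.5
  D: 0 + 1(46.26) = 46.26
  E: 0 + 1(46.26) = 46.26
Total out = 447 mol/min; y_E = 46.26 / 447 = 0.1035.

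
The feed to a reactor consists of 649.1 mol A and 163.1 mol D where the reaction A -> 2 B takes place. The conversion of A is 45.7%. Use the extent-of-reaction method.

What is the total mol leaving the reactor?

1110 mol

A reacted = 0.457 × 649.1 = 296.6 mol; ν_A = −1, so ξ = 296.6/1 = 296.6 mol.
Outlet amounts (n = n₀ + ν ξ):
  A: 649.1 − 1(296.6) = 352.5
  B: 0 + 2(296.6) = 593.3
  D: 163.1 (inert)
Total out = 352.5 + 593.3 + 163.1 = 1109 mol.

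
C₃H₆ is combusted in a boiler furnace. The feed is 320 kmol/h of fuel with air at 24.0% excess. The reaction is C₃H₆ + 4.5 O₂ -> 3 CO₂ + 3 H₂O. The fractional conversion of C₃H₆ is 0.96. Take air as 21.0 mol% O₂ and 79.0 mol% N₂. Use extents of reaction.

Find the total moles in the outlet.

8980 kmol/h

Stoichiometric O₂ = 4.5 × 320 = 1440 kmol/h; O₂ fed = 1440 × 1.240 = 1786 kmol/h.
N₂ fed = 1786 × 79/21 = 6717 kmol/h.
Fuel reacted = 0.96 × 320 → ξ = 307.2 kmol/h.
Outlet (n = n₀ + ν ξ):
  C₃H₆: 320 − 1(307.2) = 12.8
  O₂: 1786 − 4.5(307.2) = 403.2
  N₂: 6717 (inert)
  CO₂: 0 + 3(307.2) = 921.6
  H₂O: 0 + 3(307.2) = 921.6
Total out = 12.8 + 403.2 + 6717 + 921.6 + 921.6 = 8976 kmol/h.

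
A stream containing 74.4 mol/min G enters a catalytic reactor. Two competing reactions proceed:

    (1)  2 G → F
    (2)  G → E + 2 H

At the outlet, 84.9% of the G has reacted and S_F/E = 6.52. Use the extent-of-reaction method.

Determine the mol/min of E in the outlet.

Conversion of G: G consumed = 0.849 × 74.4 = 63.17 mol/min = 2ξ₁ + 1ξ₂.
Selectivity: 1ξ₁ / (1ξ₂) = 6.52 → ξ₁ = 6.52 ξ₂.
Substitute: (2·6.52 + 1) ξ₂ = 63.17 → ξ₂ = 4.499 mol/min, ξ₁ = 29.33 mol/min.
Outlet amounts (n = n₀ + Σ ν·ξ):
  G: 74.4 − 2(29.33) − 1(4.499) = 11.23
  F: 0 + 1(29.33) = 29.33
  E: 0 + 1(4.499) = 4.499
  H: 0 + 2(4.499) = 8.998

4.5 mol/min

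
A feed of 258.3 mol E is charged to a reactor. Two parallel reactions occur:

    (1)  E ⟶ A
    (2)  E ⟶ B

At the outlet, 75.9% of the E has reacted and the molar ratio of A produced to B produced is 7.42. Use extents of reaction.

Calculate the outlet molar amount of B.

23.3 mol

Conversion of E: E consumed = 0.759 × 258.3 = 196 mol = 1ξ₁ + 1ξ₂.
Selectivity: 1ξ₁ / (1ξ₂) = 7.42 → ξ₁ = 7.42 ξ₂.
Substitute: (1·7.42 + 1) ξ₂ = 196 → ξ₂ = 23.28 mol, ξ₁ = 172.8 mol.
Outlet amounts (n = n₀ + Σ ν·ξ):
  E: 258.3 − 1(172.8) − 1(23.28) = 62.25
  A: 0 + 1(172.8) = 172.8
  B: 0 + 1(23.28) = 23.28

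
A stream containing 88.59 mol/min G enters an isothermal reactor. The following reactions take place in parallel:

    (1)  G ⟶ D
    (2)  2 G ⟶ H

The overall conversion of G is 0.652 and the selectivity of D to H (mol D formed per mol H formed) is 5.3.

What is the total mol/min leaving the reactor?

80.7 mol/min

Conversion of G: G consumed = 0.652 × 88.59 = 57.76 mol/min = 1ξ₁ + 2ξ₂.
Selectivity: 1ξ₁ / (1ξ₂) = 5.3 → ξ₁ = 5.3 ξ₂.
Substitute: (1·5.3 + 2) ξ₂ = 57.76 → ξ₂ = 7.912 mol/min, ξ₁ = 41.94 mol/min.
Outlet amounts (n = n₀ + Σ ν·ξ):
  G: 88.59 − 1(41.94) − 2(7.912) = 30.83
  D: 0 + 1(41.94) = 41.94
  H: 0 + 1(7.912) = 7.912
Total out = 30.83 + 41.94 + 7.912 = 80.68 mol/min.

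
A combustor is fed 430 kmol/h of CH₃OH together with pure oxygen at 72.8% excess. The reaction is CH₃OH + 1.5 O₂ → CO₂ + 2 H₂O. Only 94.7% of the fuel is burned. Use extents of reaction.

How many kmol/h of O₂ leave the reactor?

504 kmol/h

Stoichiometric O₂ = 1.5 × 430 = 645 kmol/h; O₂ fed = 645 × 1.728 = 1115 kmol/h.
Fuel reacted = 0.947 × 430 → ξ = 407.2 kmol/h.
Outlet (n = n₀ + ν ξ):
  CH₃OH: 430 − 1(407.2) = 22.79
  O₂: 1115 − 1.5(407.2) = 503.7
  CO₂: 0 + 1(407.2) = 407.2
  H₂O: 0 + 2(407.2) = 814.4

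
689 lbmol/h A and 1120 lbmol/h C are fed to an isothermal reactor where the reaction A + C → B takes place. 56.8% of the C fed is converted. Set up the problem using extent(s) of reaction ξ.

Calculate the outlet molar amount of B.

C reacted = 0.568 × 1120 = 636.2 lbmol/h; ν_C = −1, so ξ = 636.2/1 = 636.2 lbmol/h.
Outlet amounts (n = n₀ + ν ξ):
  A: 689 − 1(636.2) = 52.84
  C: 1120 − 1(636.2) = 483.8
  B: 0 + 1(636.2) = 636.2

636 lbmol/h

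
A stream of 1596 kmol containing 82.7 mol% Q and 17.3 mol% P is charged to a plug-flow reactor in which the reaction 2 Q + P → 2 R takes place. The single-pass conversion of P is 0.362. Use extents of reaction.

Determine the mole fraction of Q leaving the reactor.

P reacted = 0.362 × 276.1 = 99.95 kmol; ν_P = −1, so ξ = 99.95/1 = 99.95 kmol.
Outlet amounts (n = n₀ + ν ξ):
  Q: 1320 − 2(99.95) = 1120
  P: 276.1 − 1(99.95) = 176.2
  R: 0 + 2(99.95) = 199.9
Total out = 1496 kmol; y_Q = 1120 / 1496 = 0.7486.

0.749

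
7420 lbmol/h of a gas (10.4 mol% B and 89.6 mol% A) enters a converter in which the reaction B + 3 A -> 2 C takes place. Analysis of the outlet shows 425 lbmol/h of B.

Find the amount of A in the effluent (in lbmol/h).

5610 lbmol/h

For B: n = n₀ − 1ξ → 425 = 771.7 − 1ξ, giving ξ = 346.7 lbmol/h.
Outlet amounts (n = n₀ + ν ξ):
  B: 771.7 − 1(346.7) = 425
  A: 6648 − 3(346.7) = 5608
  C: 0 + 2(346.7) = 693.4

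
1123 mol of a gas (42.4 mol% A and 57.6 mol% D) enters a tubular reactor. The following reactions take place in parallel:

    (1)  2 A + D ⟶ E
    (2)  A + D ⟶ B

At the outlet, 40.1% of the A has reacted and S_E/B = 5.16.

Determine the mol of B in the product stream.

Conversion of A: A consumed = 0.401 × 476.2 = 190.9 mol = 2ξ₁ + 1ξ₂.
Selectivity: 1ξ₁ / (1ξ₂) = 5.16 → ξ₁ = 5.16 ξ₂.
Substitute: (2·5.16 + 1) ξ₂ = 190.9 → ξ₂ = 16.87 mol, ξ₁ = 87.03 mol.
Outlet amounts (n = n₀ + Σ ν·ξ):
  A: 476.2 − 2(87.03) − 1(16.87) = 285.2
  D: 646.8 − 1(87.03) − 1(16.87) = 542.9
  E: 0 + 1(87.03) = 87.03
  B: 0 + 1(16.87) = 16.87

16.9 mol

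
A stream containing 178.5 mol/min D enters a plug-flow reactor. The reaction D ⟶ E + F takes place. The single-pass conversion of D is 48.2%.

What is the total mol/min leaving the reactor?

D reacted = 0.482 × 178.5 = 86.04 mol/min; ν_D = −1, so ξ = 86.04/1 = 86.04 mol/min.
Outlet amounts (n = n₀ + ν ξ):
  D: 178.5 − 1(86.04) = 92.46
  E: 0 + 1(86.04) = 86.04
  F: 0 + 1(86.04) = 86.04
Total out = 92.46 + 86.04 + 86.04 = 264.5 mol/min.

265 mol/min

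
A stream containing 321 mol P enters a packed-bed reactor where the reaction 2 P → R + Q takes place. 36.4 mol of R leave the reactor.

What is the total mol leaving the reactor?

For R: n = n₀ + 1ξ → 36.4 = 0 + 1ξ, giving ξ = 36.4 mol.
Outlet amounts (n = n₀ + ν ξ):
  P: 321 − 2(36.4) = 248.2
  R: 0 + 1(36.4) = 36.4
  Q: 0 + 1(36.4) = 36.4
Total out = 248.2 + 36.4 + 36.4 = 321 mol.

321 mol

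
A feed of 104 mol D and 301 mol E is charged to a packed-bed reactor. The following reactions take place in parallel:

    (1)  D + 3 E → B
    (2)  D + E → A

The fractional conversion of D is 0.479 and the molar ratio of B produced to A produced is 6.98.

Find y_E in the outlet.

Conversion of D: D consumed = 0.479 × 104 = 49.82 mol = 1ξ₁ + 1ξ₂.
Selectivity: 1ξ₁ / (1ξ₂) = 6.98 → ξ₁ = 6.98 ξ₂.
Substitute: (1·6.98 + 1) ξ₂ = 49.82 → ξ₂ = 6.243 mol, ξ₁ = 43.57 mol.
Outlet amounts (n = n₀ + Σ ν·ξ):
  D: 104 − 1(43.57) − 1(6.243) = 54.18
  E: 301 − 3(43.57) − 1(6.243) = 164
  B: 0 + 1(43.57) = 43.57
  A: 0 + 1(6.243) = 6.243
Total out = 268 mol; y_E = 164 / 268 = 0.612.

0.612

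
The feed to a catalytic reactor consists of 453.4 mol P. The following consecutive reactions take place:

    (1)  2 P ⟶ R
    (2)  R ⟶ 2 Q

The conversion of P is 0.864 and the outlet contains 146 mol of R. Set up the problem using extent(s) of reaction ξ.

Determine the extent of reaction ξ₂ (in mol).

ξ₂ = 49.9 mol

Conversion of P: P consumed = 2ξ₁ = 0.864 × 453.4 → ξ₁ = 195.9 mol.
R balance: n_R = 0 + 1ξ₁ − 1ξ₂ = 146 → ξ₂ = (1·195.9 − 146)/1 = 49.87 mol.
Outlet amounts (n = n₀ + Σ ν·ξ):
  P: 453.4 − 2(195.9) = 61.66
  R: 0 + 1(195.9) − 1(49.87) = 146
  Q: 0 + 2(49.87) = 99.74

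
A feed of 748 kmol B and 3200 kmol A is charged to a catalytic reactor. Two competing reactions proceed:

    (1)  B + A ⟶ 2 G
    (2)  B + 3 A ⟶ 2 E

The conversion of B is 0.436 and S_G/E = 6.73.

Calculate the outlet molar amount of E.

84.4 kmol

Conversion of B: B consumed = 0.436 × 748 = 326.1 kmol = 1ξ₁ + 1ξ₂.
Selectivity: 2ξ₁ / (2ξ₂) = 6.73 → ξ₁ = 6.73 ξ₂.
Substitute: (1·6.73 + 1) ξ₂ = 326.1 → ξ₂ = 42.19 kmol, ξ₁ = 283.9 kmol.
Outlet amounts (n = n₀ + Σ ν·ξ):
  B: 748 − 1(283.9) − 1(42.19) = 421.9
  A: 3200 − 1(283.9) − 3(42.19) = 2789
  G: 0 + 2(283.9) = 567.9
  E: 0 + 2(42.19) = 84.38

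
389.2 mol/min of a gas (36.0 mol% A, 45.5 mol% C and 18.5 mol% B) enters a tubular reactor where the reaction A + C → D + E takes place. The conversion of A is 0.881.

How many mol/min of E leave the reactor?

A reacted = 0.881 × 140.1 = 123.4 mol/min; ν_A = −1, so ξ = 123.4/1 = 123.4 mol/min.
Outlet amounts (n = n₀ + ν ξ):
  A: 140.1 − 1(123.4) = 16.67
  C: 177.1 − 1(123.4) = 53.65
  D: 0 + 1(123.4) = 123.4
  E: 0 + 1(123.4) = 123.4
  B: 72 (inert)

123 mol/min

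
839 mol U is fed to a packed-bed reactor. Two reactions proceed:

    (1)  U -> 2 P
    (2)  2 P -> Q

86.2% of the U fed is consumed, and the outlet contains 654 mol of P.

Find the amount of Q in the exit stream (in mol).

396 mol

Conversion of U: U consumed = 1ξ₁ = 0.862 × 839 → ξ₁ = 723.2 mol.
P balance: n_P = 0 + 2ξ₁ − 2ξ₂ = 654 → ξ₂ = (2·723.2 − 654)/2 = 396.2 mol.
Outlet amounts (n = n₀ + Σ ν·ξ):
  U: 839 − 1(723.2) = 115.8
  P: 0 + 2(723.2) − 2(396.2) = 654
  Q: 0 + 1(396.2) = 396.2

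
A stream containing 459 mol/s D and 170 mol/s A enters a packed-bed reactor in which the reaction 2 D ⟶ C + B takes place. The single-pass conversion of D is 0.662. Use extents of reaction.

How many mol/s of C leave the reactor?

152 mol/s

D reacted = 0.662 × 459 = 303.9 mol/s; ν_D = −2, so ξ = 303.9/2 = 151.9 mol/s.
Outlet amounts (n = n₀ + ν ξ):
  D: 459 − 2(151.9) = 155.1
  C: 0 + 1(151.9) = 151.9
  B: 0 + 1(151.9) = 151.9
  A: 170 (inert)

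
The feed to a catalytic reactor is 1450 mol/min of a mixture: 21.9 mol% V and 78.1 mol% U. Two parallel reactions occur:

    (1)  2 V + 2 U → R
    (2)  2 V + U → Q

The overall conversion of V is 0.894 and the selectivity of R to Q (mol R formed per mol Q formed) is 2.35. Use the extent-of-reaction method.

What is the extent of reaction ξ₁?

ξ₁ = 99.6 mol/min

Conversion of V: V consumed = 0.894 × 317.5 = 283.9 mol/min = 2ξ₁ + 2ξ₂.
Selectivity: 1ξ₁ / (1ξ₂) = 2.35 → ξ₁ = 2.35 ξ₂.
Substitute: (2·2.35 + 2) ξ₂ = 283.9 → ξ₂ = 42.37 mol/min, ξ₁ = 99.57 mol/min.
Outlet amounts (n = n₀ + Σ ν·ξ):
  V: 317.5 − 2(99.57) − 2(42.37) = 33.66
  U: 1132 − 2(99.57) − 1(42.37) = 890.9
  R: 0 + 1(99.57) = 99.57
  Q: 0 + 1(42.37) = 42.37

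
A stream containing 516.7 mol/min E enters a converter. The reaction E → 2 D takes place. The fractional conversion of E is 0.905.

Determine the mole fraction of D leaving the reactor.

0.95

E reacted = 0.905 × 516.7 = 467.6 mol/min; ν_E = −1, so ξ = 467.6/1 = 467.6 mol/min.
Outlet amounts (n = n₀ + ν ξ):
  E: 516.7 − 1(467.6) = 49.09
  D: 0 + 2(467.6) = 935.2
Total out = 984.3 mol/min; y_D = 935.2 / 984.3 = 0.9501.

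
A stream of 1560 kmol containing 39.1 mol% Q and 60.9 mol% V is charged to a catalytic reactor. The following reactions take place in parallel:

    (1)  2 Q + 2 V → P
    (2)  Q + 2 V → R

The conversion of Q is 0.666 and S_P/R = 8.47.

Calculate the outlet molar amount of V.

Conversion of Q: Q consumed = 0.666 × 610 = 406.2 kmol = 2ξ₁ + 1ξ₂.
Selectivity: 1ξ₁ / (1ξ₂) = 8.47 → ξ₁ = 8.47 ξ₂.
Substitute: (2·8.47 + 1) ξ₂ = 406.2 → ξ₂ = 22.64 kmol, ξ₁ = 191.8 kmol.
Outlet amounts (n = n₀ + Σ ν·ξ):
  Q: 610 − 2(191.8) − 1(22.64) = 203.7
  V: 950 − 2(191.8) − 2(22.64) = 521.2
  P: 0 + 1(191.8) = 191.8
  R: 0 + 1(22.64) = 22.64

521 kmol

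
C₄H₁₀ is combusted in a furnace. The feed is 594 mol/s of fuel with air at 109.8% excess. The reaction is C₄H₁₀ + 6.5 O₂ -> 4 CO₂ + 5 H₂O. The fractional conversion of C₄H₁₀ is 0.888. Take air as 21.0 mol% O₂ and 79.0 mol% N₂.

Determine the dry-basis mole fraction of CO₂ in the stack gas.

0.0565

Stoichiometric O₂ = 6.5 × 594 = 3861 mol/s; O₂ fed = 3861 × 2.098 = 8100 mol/s.
N₂ fed = 8100 × 79/21 = 30470 mol/s.
Fuel reacted = 0.888 × 594 → ξ = 527.5 mol/s.
Outlet (n = n₀ + ν ξ):
  C₄H₁₀: 594 − 1(527.5) = 66.53
  O₂: 8100 − 6.5(527.5) = 4672
  N₂: 30470 (inert)
  CO₂: 0 + 4(527.5) = 2110
  H₂O: 0 + 5(527.5) = 2637
Dry total = 37320 mol/s; y_CO₂ (dry) = 2110 / 37320 = 0.05653.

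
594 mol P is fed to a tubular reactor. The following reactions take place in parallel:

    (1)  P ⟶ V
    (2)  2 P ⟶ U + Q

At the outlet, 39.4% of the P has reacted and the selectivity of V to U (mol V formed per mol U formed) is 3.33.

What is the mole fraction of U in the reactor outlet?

0.0739

Conversion of P: P consumed = 0.394 × 594 = 234 mol = 1ξ₁ + 2ξ₂.
Selectivity: 1ξ₁ / (1ξ₂) = 3.33 → ξ₁ = 3.33 ξ₂.
Substitute: (1·3.33 + 2) ξ₂ = 234 → ξ₂ = 43.91 mol, ξ₁ = 146.2 mol.
Outlet amounts (n = n₀ + Σ ν·ξ):
  P: 594 − 1(146.2) − 2(43.91) = 360
  V: 0 + 1(146.2) = 146.2
  U: 0 + 1(43.91) = 43.91
  Q: 0 + 1(43.91) = 43.91
Total out = 594 mol; y_U = 43.91 / 594 = 0.07392.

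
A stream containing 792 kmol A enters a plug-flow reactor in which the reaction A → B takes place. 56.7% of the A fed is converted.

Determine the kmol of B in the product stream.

A reacted = 0.567 × 792 = 449.1 kmol; ν_A = −1, so ξ = 449.1/1 = 449.1 kmol.
Outlet amounts (n = n₀ + ν ξ):
  A: 792 − 1(449.1) = 342.9
  B: 0 + 1(449.1) = 449.1

449 kmol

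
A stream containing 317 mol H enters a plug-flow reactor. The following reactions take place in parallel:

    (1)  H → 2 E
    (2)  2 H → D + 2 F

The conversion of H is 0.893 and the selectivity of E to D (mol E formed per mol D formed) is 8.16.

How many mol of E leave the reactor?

Conversion of H: H consumed = 0.893 × 317 = 283.1 mol = 1ξ₁ + 2ξ₂.
Selectivity: 2ξ₁ / (1ξ₂) = 8.16 → ξ₁ = 4.08 ξ₂.
Substitute: (1·4.08 + 2) ξ₂ = 283.1 → ξ₂ = 46.56 mol, ξ₁ = 190 mol.
Outlet amounts (n = n₀ + Σ ν·ξ):
  H: 317 − 1(190) − 2(46.56) = 33.92
  E: 0 + 2(190) = 379.9
  D: 0 + 1(46.56) = 46.56
  F: 0 + 2(46.56) = 93.12

380 mol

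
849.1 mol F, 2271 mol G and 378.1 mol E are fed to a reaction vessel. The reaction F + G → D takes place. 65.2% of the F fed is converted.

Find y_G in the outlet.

0.583

F reacted = 0.652 × 849.1 = 553.6 mol; ν_F = −1, so ξ = 553.6/1 = 553.6 mol.
Outlet amounts (n = n₀ + ν ξ):
  F: 849.1 − 1(553.6) = 295.5
  G: 2271 − 1(553.6) = 1717
  D: 0 + 1(553.6) = 553.6
  E: 378.1 (inert)
Total out = 2945 mol; y_G = 1717 / 2945 = 0.5832.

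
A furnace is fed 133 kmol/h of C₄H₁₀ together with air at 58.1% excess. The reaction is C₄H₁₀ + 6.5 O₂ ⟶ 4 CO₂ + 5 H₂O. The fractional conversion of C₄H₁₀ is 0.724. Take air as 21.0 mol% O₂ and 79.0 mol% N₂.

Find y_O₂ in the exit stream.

0.109

Stoichiometric O₂ = 6.5 × 133 = 864.5 kmol/h; O₂ fed = 864.5 × 1.581 = 1367 kmol/h.
N₂ fed = 1367 × 79/21 = 5142 kmol/h.
Fuel reacted = 0.724 × 133 → ξ = 96.29 kmol/h.
Outlet (n = n₀ + ν ξ):
  C₄H₁₀: 133 − 1(96.29) = 36.71
  O₂: 1367 − 6.5(96.29) = 740.9
  N₂: 5142 (inert)
  CO₂: 0 + 4(96.29) = 385.2
  H₂O: 0 + 5(96.29) = 481.5
Total out = 6786 kmol/h; y_O₂ = 740.9 / 6786 = 0.1092.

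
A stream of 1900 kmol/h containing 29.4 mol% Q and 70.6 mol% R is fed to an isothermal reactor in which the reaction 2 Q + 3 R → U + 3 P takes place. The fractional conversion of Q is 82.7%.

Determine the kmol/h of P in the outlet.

Q reacted = 0.827 × 558.6 = 462 kmol/h; ν_Q = −2, so ξ = 462/2 = 231 kmol/h.
Outlet amounts (n = n₀ + ν ξ):
  Q: 558.6 − 2(231) = 96.64
  R: 1341 − 3(231) = 648.5
  U: 0 + 1(231) = 231
  P: 0 + 3(231) = 692.9

693 kmol/h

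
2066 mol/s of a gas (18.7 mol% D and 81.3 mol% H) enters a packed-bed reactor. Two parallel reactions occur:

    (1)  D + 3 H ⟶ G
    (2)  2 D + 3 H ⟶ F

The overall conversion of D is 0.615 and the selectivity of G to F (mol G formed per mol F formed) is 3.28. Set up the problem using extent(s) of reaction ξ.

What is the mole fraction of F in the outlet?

Conversion of D: D consumed = 0.615 × 386.3 = 237.6 mol/s = 1ξ₁ + 2ξ₂.
Selectivity: 1ξ₁ / (1ξ₂) = 3.28 → ξ₁ = 3.28 ξ₂.
Substitute: (1·3.28 + 2) ξ₂ = 237.6 → ξ₂ = 45 mol/s, ξ₁ = 147.6 mol/s.
Outlet amounts (n = n₀ + Σ ν·ξ):
  D: 386.3 − 1(147.6) − 2(45) = 148.7
  H: 1680 − 3(147.6) − 3(45) = 1102
  G: 0 + 1(147.6) = 147.6
  F: 0 + 1(45) = 45
Total out = 1443 mol/s; y_F = 45 / 1443 = 0.03118.

0.0312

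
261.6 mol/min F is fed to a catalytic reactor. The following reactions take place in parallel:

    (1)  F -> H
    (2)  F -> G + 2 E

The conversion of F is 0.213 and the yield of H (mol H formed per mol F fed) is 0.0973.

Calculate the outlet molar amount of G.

Yield of H: 1ξ₁ / 261.6 = 0.0973 → ξ₁ = 25.45 mol/min.
Conversion of F: 1ξ₁ + 1ξ₂ = 0.213 × 261.6 = 55.72 → ξ₂ = 30.27 mol/min.
Outlet amounts (n = n₀ + Σ ν·ξ):
  F: 261.6 − 1(25.45) − 1(30.27) = 205.9
  H: 0 + 1(25.45) = 25.45
  G: 0 + 1(30.27) = 30.27
  E: 0 + 2(30.27) = 60.53

30.3 mol/min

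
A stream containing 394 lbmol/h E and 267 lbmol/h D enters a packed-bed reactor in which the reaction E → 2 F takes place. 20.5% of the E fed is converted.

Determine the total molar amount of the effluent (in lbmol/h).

E reacted = 0.205 × 394 = 80.77 lbmol/h; ν_E = −1, so ξ = 80.77/1 = 80.77 lbmol/h.
Outlet amounts (n = n₀ + ν ξ):
  E: 394 − 1(80.77) = 313.2
  F: 0 + 2(80.77) = 161.5
  D: 267 (inert)
Total out = 313.2 + 161.5 + 267 = 741.8 lbmol/h.

742 lbmol/h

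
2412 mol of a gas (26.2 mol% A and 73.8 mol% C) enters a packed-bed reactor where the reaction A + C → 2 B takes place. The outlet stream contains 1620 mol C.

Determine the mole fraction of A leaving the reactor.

For C: n = n₀ − 1ξ → 1620 = 1780 − 1ξ, giving ξ = 160.1 mol.
Outlet amounts (n = n₀ + ν ξ):
  A: 631.9 − 1(160.1) = 471.9
  C: 1780 − 1(160.1) = 1620
  B: 0 + 2(160.1) = 320.1
Total out = 2412 mol; y_A = 471.9 / 2412 = 0.1956.

0.196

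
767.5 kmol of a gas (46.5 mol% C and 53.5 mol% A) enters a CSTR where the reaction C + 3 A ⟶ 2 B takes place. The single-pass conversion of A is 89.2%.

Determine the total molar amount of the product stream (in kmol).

523 kmol

A reacted = 0.892 × 410.6 = 366.3 kmol; ν_A = −3, so ξ = 366.3/3 = 122.1 kmol.
Outlet amounts (n = n₀ + ν ξ):
  C: 356.9 − 1(122.1) = 234.8
  A: 410.6 − 3(122.1) = 44.35
  B: 0 + 2(122.1) = 244.2
Total out = 234.8 + 44.35 + 244.2 = 523.3 kmol.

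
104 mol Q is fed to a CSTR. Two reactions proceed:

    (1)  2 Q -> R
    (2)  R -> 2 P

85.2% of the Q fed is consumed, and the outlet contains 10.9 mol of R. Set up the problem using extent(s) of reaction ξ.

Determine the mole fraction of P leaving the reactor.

0.718

Conversion of Q: Q consumed = 2ξ₁ = 0.852 × 104 → ξ₁ = 44.3 mol.
R balance: n_R = 0 + 1ξ₁ − 1ξ₂ = 10.9 → ξ₂ = (1·44.3 − 10.9)/1 = 33.4 mol.
Outlet amounts (n = n₀ + Σ ν·ξ):
  Q: 104 − 2(44.3) = 15.39
  R: 0 + 1(44.3) − 1(33.4) = 10.9
  P: 0 + 2(33.4) = 66.81
Total out = 93.1 mol; y_P = 66.81 / 93.1 = 0.7176.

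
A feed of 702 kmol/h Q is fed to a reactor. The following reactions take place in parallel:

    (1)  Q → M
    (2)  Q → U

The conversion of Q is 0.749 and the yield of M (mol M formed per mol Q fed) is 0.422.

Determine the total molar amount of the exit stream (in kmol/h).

Yield of M: 1ξ₁ / 702 = 0.422 → ξ₁ = 296.2 kmol/h.
Conversion of Q: 1ξ₁ + 1ξ₂ = 0.749 × 702 = 525.8 → ξ₂ = 229.6 kmol/h.
Outlet amounts (n = n₀ + Σ ν·ξ):
  Q: 702 − 1(296.2) − 1(229.6) = 176.2
  M: 0 + 1(296.2) = 296.2
  U: 0 + 1(229.6) = 229.6
Total out = 176.2 + 296.2 + 229.6 = 702 kmol/h.

702 kmol/h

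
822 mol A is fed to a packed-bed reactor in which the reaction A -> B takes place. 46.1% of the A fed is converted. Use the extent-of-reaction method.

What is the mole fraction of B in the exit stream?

A reacted = 0.461 × 822 = 378.9 mol; ν_A = −1, so ξ = 378.9/1 = 378.9 mol.
Outlet amounts (n = n₀ + ν ξ):
  A: 822 − 1(378.9) = 443.1
  B: 0 + 1(378.9) = 378.9
Total out = 822 mol; y_B = 378.9 / 822 = 0.461.

0.461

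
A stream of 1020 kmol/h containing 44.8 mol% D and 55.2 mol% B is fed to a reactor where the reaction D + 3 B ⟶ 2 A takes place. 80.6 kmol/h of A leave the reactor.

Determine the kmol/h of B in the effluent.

442 kmol/h

For A: n = n₀ + 2ξ → 80.6 = 0 + 2ξ, giving ξ = 40.3 kmol/h.
Outlet amounts (n = n₀ + ν ξ):
  D: 457 − 1(40.3) = 416.7
  B: 563 − 3(40.3) = 442.1
  A: 0 + 2(40.3) = 80.6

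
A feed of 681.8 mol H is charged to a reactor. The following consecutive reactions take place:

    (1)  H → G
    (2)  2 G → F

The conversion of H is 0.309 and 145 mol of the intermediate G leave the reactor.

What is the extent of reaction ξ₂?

Conversion of H: H consumed = 1ξ₁ = 0.309 × 681.8 → ξ₁ = 210.7 mol.
G balance: n_G = 0 + 1ξ₁ − 2ξ₂ = 145 → ξ₂ = (1·210.7 − 145)/2 = 32.84 mol.
Outlet amounts (n = n₀ + Σ ν·ξ):
  H: 681.8 − 1(210.7) = 471.1
  G: 0 + 1(210.7) − 2(32.84) = 145
  F: 0 + 1(32.84) = 32.84

ξ₂ = 32.8 mol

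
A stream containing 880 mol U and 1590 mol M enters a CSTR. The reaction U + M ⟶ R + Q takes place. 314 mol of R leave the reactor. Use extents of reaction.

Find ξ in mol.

For R: n = n₀ + 1ξ → 314 = 0 + 1ξ, giving ξ = 314 mol.
Outlet amounts (n = n₀ + ν ξ):
  U: 880 − 1(314) = 566
  M: 1590 − 1(314) = 1276
  R: 0 + 1(314) = 314
  Q: 0 + 1(314) = 314

ξ = 314 mol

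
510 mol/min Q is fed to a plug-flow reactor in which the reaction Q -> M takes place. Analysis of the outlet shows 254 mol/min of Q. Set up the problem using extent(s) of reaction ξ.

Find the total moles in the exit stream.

510 mol/min

For Q: n = n₀ − 1ξ → 254 = 510 − 1ξ, giving ξ = 256 mol/min.
Outlet amounts (n = n₀ + ν ξ):
  Q: 510 − 1(256) = 254
  M: 0 + 1(256) = 256
Total out = 254 + 256 = 510 mol/min.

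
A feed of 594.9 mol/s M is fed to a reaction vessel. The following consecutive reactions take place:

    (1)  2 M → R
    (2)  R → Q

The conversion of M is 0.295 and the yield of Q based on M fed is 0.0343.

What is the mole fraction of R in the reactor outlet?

Conversion of M: M consumed = 2ξ₁ = 0.295 × 594.9 → ξ₁ = 87.75 mol/s.
Yield of Q: 1ξ₂ / 594.9 = 0.0343 → ξ₂ = 20.41 mol/s.
Outlet amounts (n = n₀ + Σ ν·ξ):
  M: 594.9 − 2(87.75) = 419.4
  R: 0 + 1(87.75) − 1(20.41) = 67.34
  Q: 0 + 1(20.41) = 20.41
Total out = 507.2 mol/s; y_R = 67.34 / 507.2 = 0.1328.

0.133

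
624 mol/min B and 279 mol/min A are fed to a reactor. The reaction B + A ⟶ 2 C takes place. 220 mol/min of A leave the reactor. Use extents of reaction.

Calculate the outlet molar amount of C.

For A: n = n₀ − 1ξ → 220 = 279 − 1ξ, giving ξ = 59 mol/min.
Outlet amounts (n = n₀ + ν ξ):
  B: 624 − 1(59) = 565
  A: 279 − 1(59) = 220
  C: 0 + 2(59) = 118

118 mol/min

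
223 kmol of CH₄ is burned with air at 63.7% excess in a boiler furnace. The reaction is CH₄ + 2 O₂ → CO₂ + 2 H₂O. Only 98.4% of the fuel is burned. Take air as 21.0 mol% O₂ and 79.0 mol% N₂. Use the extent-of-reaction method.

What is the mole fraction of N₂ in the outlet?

0.742

Stoichiometric O₂ = 2 × 223 = 446 kmol; O₂ fed = 446 × 1.637 = 730.1 kmol.
N₂ fed = 730.1 × 79/21 = 2747 kmol.
Fuel reacted = 0.984 × 223 → ξ = 219.4 kmol.
Outlet (n = n₀ + ν ξ):
  CH₄: 223 − 1(219.4) = 3.568
  O₂: 730.1 − 2(219.4) = 291.2
  N₂: 2747 (inert)
  CO₂: 0 + 1(219.4) = 219.4
  H₂O: 0 + 2(219.4) = 438.9
Total out = 3700 kmol; y_N₂ = 2747 / 3700 = 0.7424.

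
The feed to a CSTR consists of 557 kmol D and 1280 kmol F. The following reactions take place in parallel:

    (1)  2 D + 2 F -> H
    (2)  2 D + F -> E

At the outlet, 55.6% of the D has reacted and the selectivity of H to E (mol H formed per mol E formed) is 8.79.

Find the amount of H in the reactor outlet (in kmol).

139 kmol

Conversion of D: D consumed = 0.556 × 557 = 309.7 kmol = 2ξ₁ + 2ξ₂.
Selectivity: 1ξ₁ / (1ξ₂) = 8.79 → ξ₁ = 8.79 ξ₂.
Substitute: (2·8.79 + 2) ξ₂ = 309.7 → ξ₂ = 15.82 kmol, ξ₁ = 139 kmol.
Outlet amounts (n = n₀ + Σ ν·ξ):
  D: 557 − 2(139) − 2(15.82) = 247.3
  F: 1280 − 2(139) − 1(15.82) = 986.1
  H: 0 + 1(139) = 139
  E: 0 + 1(15.82) = 15.82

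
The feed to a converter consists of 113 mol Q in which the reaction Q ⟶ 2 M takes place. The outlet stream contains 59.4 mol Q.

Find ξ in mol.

ξ = 53.6 mol

For Q: n = n₀ − 1ξ → 59.4 = 113 − 1ξ, giving ξ = 53.6 mol.
Outlet amounts (n = n₀ + ν ξ):
  Q: 113 − 1(53.6) = 59.4
  M: 0 + 2(53.6) = 107.2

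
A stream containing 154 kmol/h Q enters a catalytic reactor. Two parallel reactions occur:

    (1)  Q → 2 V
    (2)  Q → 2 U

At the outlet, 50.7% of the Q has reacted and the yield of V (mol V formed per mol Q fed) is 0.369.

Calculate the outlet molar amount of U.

99.3 kmol/h

Yield of V: 2ξ₁ / 154 = 0.369 → ξ₁ = 28.41 kmol/h.
Conversion of Q: 1ξ₁ + 1ξ₂ = 0.507 × 154 = 78.08 → ξ₂ = 49.67 kmol/h.
Outlet amounts (n = n₀ + Σ ν·ξ):
  Q: 154 − 1(28.41) − 1(49.67) = 75.92
  V: 0 + 2(28.41) = 56.83
  U: 0 + 2(49.67) = 99.33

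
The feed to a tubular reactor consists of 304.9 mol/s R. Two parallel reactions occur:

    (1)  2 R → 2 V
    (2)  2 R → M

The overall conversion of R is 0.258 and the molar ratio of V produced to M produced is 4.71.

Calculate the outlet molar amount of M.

Conversion of R: R consumed = 0.258 × 304.9 = 78.66 mol/s = 2ξ₁ + 2ξ₂.
Selectivity: 2ξ₁ / (1ξ₂) = 4.71 → ξ₁ = 2.355 ξ₂.
Substitute: (2·2.355 + 2) ξ₂ = 78.66 → ξ₂ = 11.72 mol/s, ξ₁ = 27.61 mol/s.
Outlet amounts (n = n₀ + Σ ν·ξ):
  R: 304.9 − 2(27.61) − 2(11.72) = 226.2
  V: 0 + 2(27.61) = 55.22
  M: 0 + 1(11.72) = 11.72

11.7 mol/s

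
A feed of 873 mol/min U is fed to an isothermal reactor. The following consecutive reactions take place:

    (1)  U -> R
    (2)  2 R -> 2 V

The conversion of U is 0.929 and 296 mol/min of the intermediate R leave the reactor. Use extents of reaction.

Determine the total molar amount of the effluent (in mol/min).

Conversion of U: U consumed = 1ξ₁ = 0.929 × 873 → ξ₁ = 811 mol/min.
R balance: n_R = 0 + 1ξ₁ − 2ξ₂ = 296 → ξ₂ = (1·811 − 296)/2 = 257.5 mol/min.
Outlet amounts (n = n₀ + Σ ν·ξ):
  U: 873 − 1(811) = 61.98
  R: 0 + 1(811) − 2(257.5) = 296
  V: 0 + 2(257.5) = 515
Total out = 61.98 + 296 + 515 = 873 mol/min.

873 mol/min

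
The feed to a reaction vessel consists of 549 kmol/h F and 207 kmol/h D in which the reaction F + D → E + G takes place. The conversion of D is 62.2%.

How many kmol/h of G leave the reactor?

129 kmol/h

D reacted = 0.622 × 207 = 128.8 kmol/h; ν_D = −1, so ξ = 128.8/1 = 128.8 kmol/h.
Outlet amounts (n = n₀ + ν ξ):
  F: 549 − 1(128.8) = 420.2
  D: 207 − 1(128.8) = 78.25
  E: 0 + 1(128.8) = 128.8
  G: 0 + 1(128.8) = 128.8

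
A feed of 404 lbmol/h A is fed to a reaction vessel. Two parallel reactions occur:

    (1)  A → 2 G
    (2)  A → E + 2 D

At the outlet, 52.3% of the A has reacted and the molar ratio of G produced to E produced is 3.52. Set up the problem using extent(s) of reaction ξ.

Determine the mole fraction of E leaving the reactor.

Conversion of A: A consumed = 0.523 × 404 = 211.3 lbmol/h = 1ξ₁ + 1ξ₂.
Selectivity: 2ξ₁ / (1ξ₂) = 3.52 → ξ₁ = 1.76 ξ₂.
Substitute: (1·1.76 + 1) ξ₂ = 211.3 → ξ₂ = 76.56 lbmol/h, ξ₁ = 134.7 lbmol/h.
Outlet amounts (n = n₀ + Σ ν·ξ):
  A: 404 − 1(134.7) − 1(76.56) = 192.7
  G: 0 + 2(134.7) = 269.5
  E: 0 + 1(76.56) = 76.56
  D: 0 + 2(76.56) = 153.1
Total out = 691.8 lbmol/h; y_E = 76.56 / 691.8 = 0.1107.

0.111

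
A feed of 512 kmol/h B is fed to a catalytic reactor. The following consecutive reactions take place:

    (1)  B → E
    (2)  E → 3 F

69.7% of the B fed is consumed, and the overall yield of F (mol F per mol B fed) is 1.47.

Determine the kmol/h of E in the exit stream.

Conversion of B: B consumed = 1ξ₁ = 0.697 × 512 → ξ₁ = 356.9 kmol/h.
Yield of F: 3ξ₂ / 512 = 1.47 → ξ₂ = 250.9 kmol/h.
Outlet amounts (n = n₀ + Σ ν·ξ):
  B: 512 − 1(356.9) = 155.1
  E: 0 + 1(356.9) − 1(250.9) = 106
  F: 0 + 3(250.9) = 752.6

106 kmol/h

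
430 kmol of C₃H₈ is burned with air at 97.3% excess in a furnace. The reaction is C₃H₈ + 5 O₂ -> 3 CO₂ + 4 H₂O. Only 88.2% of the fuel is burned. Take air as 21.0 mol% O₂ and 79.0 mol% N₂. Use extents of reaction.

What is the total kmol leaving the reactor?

21000 kmol

Stoichiometric O₂ = 5 × 430 = 2150 kmol; O₂ fed = 2150 × 1.973 = 4242 kmol.
N₂ fed = 4242 × 79/21 = 15960 kmol.
Fuel reacted = 0.882 × 430 → ξ = 379.3 kmol.
Outlet (n = n₀ + ν ξ):
  C₃H₈: 430 − 1(379.3) = 50.74
  O₂: 4242 − 5(379.3) = 2346
  N₂: 15960 (inert)
  CO₂: 0 + 3(379.3) = 1138
  H₂O: 0 + 4(379.3) = 1517
Total out = 50.74 + 2346 + 15960 + 1138 + 1517 = 21010 kmol.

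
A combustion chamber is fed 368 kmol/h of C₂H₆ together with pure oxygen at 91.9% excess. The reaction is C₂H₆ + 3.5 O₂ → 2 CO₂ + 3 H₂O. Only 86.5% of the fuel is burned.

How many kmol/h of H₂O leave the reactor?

955 kmol/h

Stoichiometric O₂ = 3.5 × 368 = 1288 kmol/h; O₂ fed = 1288 × 1.919 = 2472 kmol/h.
Fuel reacted = 0.865 × 368 → ξ = 318.3 kmol/h.
Outlet (n = n₀ + ν ξ):
  C₂H₆: 368 − 1(318.3) = 49.68
  O₂: 2472 − 3.5(318.3) = 1358
  CO₂: 0 + 2(318.3) = 636.6
  H₂O: 0 + 3(318.3) = 955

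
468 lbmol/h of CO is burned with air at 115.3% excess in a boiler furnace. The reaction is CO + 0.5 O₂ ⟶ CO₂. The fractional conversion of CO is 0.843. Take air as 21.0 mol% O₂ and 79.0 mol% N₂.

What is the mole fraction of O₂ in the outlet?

0.115

Stoichiometric O₂ = 0.5 × 468 = 234 lbmol/h; O₂ fed = 234 × 2.153 = 503.8 lbmol/h.
N₂ fed = 503.8 × 79/21 = 1895 lbmol/h.
Fuel reacted = 0.843 × 468 → ξ = 394.5 lbmol/h.
Outlet (n = n₀ + ν ξ):
  CO: 468 − 1(394.5) = 73.48
  O₂: 503.8 − 0.5(394.5) = 306.5
  N₂: 1895 (inert)
  CO₂: 0 + 1(394.5) = 394.5
Total out = 2670 lbmol/h; y_O₂ = 306.5 / 2670 = 0.1148.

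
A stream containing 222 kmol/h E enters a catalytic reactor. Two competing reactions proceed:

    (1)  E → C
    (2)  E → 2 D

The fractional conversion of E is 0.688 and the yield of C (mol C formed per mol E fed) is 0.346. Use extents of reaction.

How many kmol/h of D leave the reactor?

Yield of C: 1ξ₁ / 222 = 0.346 → ξ₁ = 76.81 kmol/h.
Conversion of E: 1ξ₁ + 1ξ₂ = 0.688 × 222 = 152.7 → ξ₂ = 75.92 kmol/h.
Outlet amounts (n = n₀ + Σ ν·ξ):
  E: 222 − 1(76.81) − 1(75.92) = 69.26
  C: 0 + 1(76.81) = 76.81
  D: 0 + 2(75.92) = 151.8

152 kmol/h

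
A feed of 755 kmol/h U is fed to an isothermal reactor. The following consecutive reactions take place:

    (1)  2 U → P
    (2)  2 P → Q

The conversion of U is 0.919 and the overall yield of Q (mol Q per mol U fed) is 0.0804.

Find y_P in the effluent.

Conversion of U: U consumed = 2ξ₁ = 0.919 × 755 → ξ₁ = 346.9 kmol/h.
Yield of Q: 1ξ₂ / 755 = 0.0804 → ξ₂ = 60.7 kmol/h.
Outlet amounts (n = n₀ + Σ ν·ξ):
  U: 755 − 2(346.9) = 61.15
  P: 0 + 1(346.9) − 2(60.7) = 225.5
  Q: 0 + 1(60.7) = 60.7
Total out = 347.4 kmol/h; y_P = 225.5 / 347.4 = 0.6492.

0.649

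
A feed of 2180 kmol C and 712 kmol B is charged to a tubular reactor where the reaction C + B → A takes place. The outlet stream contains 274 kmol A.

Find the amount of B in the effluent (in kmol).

For A: n = n₀ + 1ξ → 274 = 0 + 1ξ, giving ξ = 274 kmol.
Outlet amounts (n = n₀ + ν ξ):
  C: 2180 − 1(274) = 1906
  B: 712 − 1(274) = 438
  A: 0 + 1(274) = 274

438 kmol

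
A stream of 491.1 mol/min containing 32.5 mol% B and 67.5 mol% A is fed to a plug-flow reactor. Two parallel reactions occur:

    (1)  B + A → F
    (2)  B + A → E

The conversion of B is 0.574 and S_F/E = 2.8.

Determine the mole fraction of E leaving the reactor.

0.0604

Conversion of B: B consumed = 0.574 × 159.6 = 91.61 mol/min = 1ξ₁ + 1ξ₂.
Selectivity: 1ξ₁ / (1ξ₂) = 2.8 → ξ₁ = 2.8 ξ₂.
Substitute: (1·2.8 + 1) ξ₂ = 91.61 → ξ₂ = 24.11 mol/min, ξ₁ = 67.51 mol/min.
Outlet amounts (n = n₀ + Σ ν·ξ):
  B: 159.6 − 1(67.51) − 1(24.11) = 67.99
  A: 331.5 − 1(67.51) − 1(24.11) = 239.9
  F: 0 + 1(67.51) = 67.51
  E: 0 + 1(24.11) = 24.11
Total out = 399.5 mol/min; y_E = 24.11 / 399.5 = 0.06035.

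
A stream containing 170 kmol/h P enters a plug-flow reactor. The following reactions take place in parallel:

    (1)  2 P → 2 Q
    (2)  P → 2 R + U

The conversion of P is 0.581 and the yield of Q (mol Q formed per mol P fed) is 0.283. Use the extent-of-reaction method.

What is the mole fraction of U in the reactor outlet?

Yield of Q: 2ξ₁ / 170 = 0.283 → ξ₁ = 24.05 kmol/h.
Conversion of P: 2ξ₁ + 1ξ₂ = 0.581 × 170 = 98.77 → ξ₂ = 50.66 kmol/h.
Outlet amounts (n = n₀ + Σ ν·ξ):
  P: 170 − 2(24.05) − 1(50.66) = 71.23
  Q: 0 + 2(24.05) = 48.11
  R: 0 + 2(50.66) = 101.3
  U: 0 + 1(50.66) = 50.66
Total out = 271.3 kmol/h; y_U = 50.66 / 271.3 = 0.1867.

0.187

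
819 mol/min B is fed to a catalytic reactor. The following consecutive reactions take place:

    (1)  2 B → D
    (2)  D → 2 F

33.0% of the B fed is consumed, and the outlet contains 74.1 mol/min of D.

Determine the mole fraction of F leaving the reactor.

0.164

Conversion of B: B consumed = 2ξ₁ = 0.33 × 819 → ξ₁ = 135.1 mol/min.
D balance: n_D = 0 + 1ξ₁ − 1ξ₂ = 74.1 → ξ₂ = (1·135.1 − 74.1)/1 = 61.04 mol/min.
Outlet amounts (n = n₀ + Σ ν·ξ):
  B: 819 − 2(135.1) = 548.7
  D: 0 + 1(135.1) − 1(61.04) = 74.1
  F: 0 + 2(61.04) = 122.1
Total out = 744.9 mol/min; y_F = 122.1 / 744.9 = 0.1639.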